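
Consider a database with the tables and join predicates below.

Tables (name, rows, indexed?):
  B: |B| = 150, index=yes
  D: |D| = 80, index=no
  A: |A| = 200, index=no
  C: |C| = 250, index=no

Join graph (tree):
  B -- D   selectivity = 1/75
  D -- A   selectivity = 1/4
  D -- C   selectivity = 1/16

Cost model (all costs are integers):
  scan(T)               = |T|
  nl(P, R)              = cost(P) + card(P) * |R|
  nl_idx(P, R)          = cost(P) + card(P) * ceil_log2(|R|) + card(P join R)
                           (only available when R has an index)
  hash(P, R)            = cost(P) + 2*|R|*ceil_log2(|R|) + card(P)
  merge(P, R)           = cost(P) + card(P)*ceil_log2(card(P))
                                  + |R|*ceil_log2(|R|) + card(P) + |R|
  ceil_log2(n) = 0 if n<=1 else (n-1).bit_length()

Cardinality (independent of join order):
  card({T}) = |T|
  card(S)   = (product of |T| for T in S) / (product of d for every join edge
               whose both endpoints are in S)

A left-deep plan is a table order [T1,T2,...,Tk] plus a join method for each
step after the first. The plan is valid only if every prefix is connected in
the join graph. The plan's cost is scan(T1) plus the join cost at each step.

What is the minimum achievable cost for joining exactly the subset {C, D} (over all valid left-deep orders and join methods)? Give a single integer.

Selinger DP over subsets of {C,D}:
  {D}: scan cost=80, card=80
  {C}: scan cost=250, card=250
  {CD}: card=1250; try (D,hash)→1620, (C,merge)→2970, (D,merge)→3140, (C,hash)→4160, (C,nl)→20080, (D,nl)→20250; best=1620 via (D,hash)

1620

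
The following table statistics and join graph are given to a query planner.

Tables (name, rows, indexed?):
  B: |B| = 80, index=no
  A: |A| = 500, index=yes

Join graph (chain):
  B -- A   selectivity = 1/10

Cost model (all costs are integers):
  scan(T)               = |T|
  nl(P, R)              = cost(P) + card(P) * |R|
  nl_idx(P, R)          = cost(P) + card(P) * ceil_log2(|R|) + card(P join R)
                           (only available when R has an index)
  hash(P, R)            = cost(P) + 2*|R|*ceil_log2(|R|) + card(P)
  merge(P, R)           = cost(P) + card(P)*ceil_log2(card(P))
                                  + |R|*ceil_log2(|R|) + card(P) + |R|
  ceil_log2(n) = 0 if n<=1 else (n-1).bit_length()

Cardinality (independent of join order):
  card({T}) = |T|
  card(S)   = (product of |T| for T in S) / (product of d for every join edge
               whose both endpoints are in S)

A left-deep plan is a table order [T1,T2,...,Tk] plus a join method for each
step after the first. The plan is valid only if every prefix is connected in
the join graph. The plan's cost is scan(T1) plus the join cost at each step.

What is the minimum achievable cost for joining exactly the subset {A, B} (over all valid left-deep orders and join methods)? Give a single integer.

2120

Selinger DP over subsets of {A,B}:
  {B}: scan cost=80, card=80
  {A}: scan cost=500, card=500
  {AB}: card=4000; try (B,hash)→2120, (A,nl_idx)→4800, (A,merge)→5720, (B,merge)→6140, (A,hash)→9160, (A,nl)→40080 …(+1); best=2120 via (B,hash)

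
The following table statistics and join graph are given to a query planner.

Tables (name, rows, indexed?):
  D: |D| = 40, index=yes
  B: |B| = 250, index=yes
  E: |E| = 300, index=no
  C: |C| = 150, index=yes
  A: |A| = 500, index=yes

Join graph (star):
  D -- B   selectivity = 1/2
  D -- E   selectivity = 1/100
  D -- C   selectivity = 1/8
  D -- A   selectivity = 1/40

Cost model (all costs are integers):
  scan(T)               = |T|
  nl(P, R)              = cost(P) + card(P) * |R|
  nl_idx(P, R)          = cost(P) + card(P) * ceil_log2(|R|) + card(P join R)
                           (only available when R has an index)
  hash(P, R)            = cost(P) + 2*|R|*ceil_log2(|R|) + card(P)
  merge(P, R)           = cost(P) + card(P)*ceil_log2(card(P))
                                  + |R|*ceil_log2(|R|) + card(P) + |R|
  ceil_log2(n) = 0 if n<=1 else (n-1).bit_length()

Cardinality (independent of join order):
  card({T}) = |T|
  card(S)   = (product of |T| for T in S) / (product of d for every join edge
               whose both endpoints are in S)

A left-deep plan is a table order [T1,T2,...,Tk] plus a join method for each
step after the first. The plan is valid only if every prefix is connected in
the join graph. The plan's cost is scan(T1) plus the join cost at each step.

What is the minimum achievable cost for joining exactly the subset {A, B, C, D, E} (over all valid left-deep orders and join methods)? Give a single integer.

Selinger DP over subsets of {A,B,C,D,E}:
  {D}: scan cost=40, card=40
  {B}: scan cost=250, card=250
  {E}: scan cost=300, card=300
  {C}: scan cost=150, card=150
  {A}: scan cost=500, card=500
  {BD}: card=5000; try (D,hash)→980, (B,merge)→2570, (D,merge)→2780, (B,hash)→4080, (B,nl_idx)→5360, (D,nl_idx)→6750 …(+2); best=980 via (D,hash)
  {DE}: card=120; try (D,hash)→1080, (D,nl_idx)→2220, (E,merge)→3320, (D,merge)→3580, (E,hash)→5480, (E,nl)→12040 …(+1); best=1080 via (D,hash)
  {CD}: card=750; try (D,hash)→780, (C,nl_idx)→1110, (C,merge)→1670, (D,merge)→1780, (D,nl_idx)→1800, (C,hash)→2480 …(+2); best=780 via (D,hash)
  {AD}: card=500; try (A,nl_idx)→900, (D,hash)→1480, (D,nl_idx)→4000, (A,merge)→5320, (D,merge)→5780, (A,hash)→9080 …(+2); best=900 via (A,nl_idx)
  {BDE}: card=15000; try (B,merge)→4290, (B,hash)→5200, (E,hash)→11380, (B,nl_idx)→17040, (B,nl)→31080, (E,merge)→73980 …(+1); best=4290 via (B,merge)
  {BCD}: card=93750; try (B,hash)→5530, (C,hash)→8380, (B,merge)→11280, (C,merge)→72330, (B,nl_idx)→100530, (C,nl_idx)→134730 …(+2); best=5530 via (B,hash)
  {ABD}: card=62500; try (B,hash)→5400, (B,merge)→8150, (A,hash)→14980, (B,nl_idx)→67400, (A,merge)→75980, (A,nl_idx)→108480 …(+2); best=5400 via (B,hash)
  {CDE}: card=2250; try (C,merge)→3390, (C,hash)→3600, (C,nl_idx)→4290, (E,hash)→6930, (E,merge)→12030, (C,nl)→19080 …(+1); best=3390 via (C,merge)
  {ADE}: card=1500; try (A,nl_idx)→3660, (E,hash)→6800, (A,merge)→7040, (E,merge)→8900, (A,hash)→10200, (A,nl)→61080 …(+1); best=3660 via (A,nl_idx)
  {ACD}: card=9375; try (C,hash)→3800, (C,merge)→7250, (A,hash)→10530, (A,merge)→14030, (C,nl_idx)→14275, (A,nl_idx)→16905 …(+2); best=3800 via (C,hash)
  {BCDE}: card=281250; try (B,hash)→9640, (C,hash)→21690, (B,merge)→34890, (E,hash)→104680, (C,merge)→230640, (B,nl_idx)→302640 …(+5); best=9640 via (B,hash)
  {ABDE}: card=187500; try (B,hash)→9160, (B,merge)→23910, (A,hash)→28290, (E,hash)→73300, (B,nl_idx)→203160, (A,merge)→234290 …(+5); best=9160 via (B,hash)
  {ABCD}: card=1171875; try (B,hash)→17175, (C,hash)→70300, (A,hash)→108280, (B,merge)→146675, (C,merge)→1069250, (B,nl_idx)→1250675 …(+6); best=17175 via (B,hash)
  {ACDE}: card=28125; try (C,hash)→7560, (A,hash)→14640, (E,hash)→18575, (C,merge)→23010, (A,merge)→37640, (C,nl_idx)→43785 …(+5); best=7560 via (C,hash)
  {ABCDE}: card=3515625; try (B,hash)→39685, (C,hash)→199060, (A,hash)→299890, (B,merge)→459810, (E,hash)→1194450, (C,merge)→3573010 …(+9); best=39685 via (B,hash)

39685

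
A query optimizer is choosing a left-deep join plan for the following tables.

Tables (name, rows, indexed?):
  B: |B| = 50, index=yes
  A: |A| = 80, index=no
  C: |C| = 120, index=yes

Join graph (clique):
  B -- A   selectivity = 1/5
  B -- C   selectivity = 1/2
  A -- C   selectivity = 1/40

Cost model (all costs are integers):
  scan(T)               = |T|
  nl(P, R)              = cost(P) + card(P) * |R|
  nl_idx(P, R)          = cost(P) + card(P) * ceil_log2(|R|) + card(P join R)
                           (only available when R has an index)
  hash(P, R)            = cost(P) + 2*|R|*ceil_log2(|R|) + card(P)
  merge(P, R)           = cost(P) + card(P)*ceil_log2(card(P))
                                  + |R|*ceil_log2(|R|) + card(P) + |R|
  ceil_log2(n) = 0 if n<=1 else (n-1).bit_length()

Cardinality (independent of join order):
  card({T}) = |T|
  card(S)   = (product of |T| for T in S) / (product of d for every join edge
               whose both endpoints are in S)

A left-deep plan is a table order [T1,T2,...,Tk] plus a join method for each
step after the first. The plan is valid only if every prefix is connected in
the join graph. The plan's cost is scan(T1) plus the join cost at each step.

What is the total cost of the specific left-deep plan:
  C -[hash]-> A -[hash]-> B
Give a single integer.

step 1: scan C: cost=120, card=120
step 2: join A via hash
    card(P join A) = 120*80/(40) = 240
    cost = 120 + 2*80*7 + 120 = 1360
step 3: join B via hash
    card(P join B) = 240*50/(5*2) = 1200
    cost = 1360 + 2*50*6 + 240 = 2200

2200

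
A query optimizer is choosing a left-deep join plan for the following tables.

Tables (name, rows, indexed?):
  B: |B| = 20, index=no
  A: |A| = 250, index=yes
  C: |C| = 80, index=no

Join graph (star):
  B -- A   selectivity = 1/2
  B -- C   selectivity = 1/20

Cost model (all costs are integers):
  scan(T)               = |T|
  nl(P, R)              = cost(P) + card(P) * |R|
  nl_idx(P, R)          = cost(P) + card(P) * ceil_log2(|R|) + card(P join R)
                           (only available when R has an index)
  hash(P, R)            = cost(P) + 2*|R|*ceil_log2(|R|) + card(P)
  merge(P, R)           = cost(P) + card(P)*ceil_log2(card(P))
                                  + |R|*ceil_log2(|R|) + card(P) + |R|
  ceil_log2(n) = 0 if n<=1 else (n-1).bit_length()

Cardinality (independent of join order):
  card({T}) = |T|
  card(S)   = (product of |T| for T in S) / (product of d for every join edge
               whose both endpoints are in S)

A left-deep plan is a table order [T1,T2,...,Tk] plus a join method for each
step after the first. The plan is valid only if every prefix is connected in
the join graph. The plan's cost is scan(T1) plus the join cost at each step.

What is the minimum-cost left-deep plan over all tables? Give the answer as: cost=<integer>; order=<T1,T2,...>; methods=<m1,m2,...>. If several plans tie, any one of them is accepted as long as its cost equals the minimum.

Selinger DP (subsets sized 1..n):
  {B}: scan cost=20, card=20
  {A}: scan cost=250, card=250
  {C}: scan cost=80, card=80
  {AB}: card=2500; try (B,hash)→700, (A,merge)→2390, (B,merge)→2620, (A,nl_idx)→2680, (A,hash)→4040, (A,nl)→5020 …(+1); best=700 via (B,hash)
  {BC}: card=80; try (B,hash)→360, (C,merge)→780, (B,merge)→840, (C,hash)→1160, (C,nl)→1620, (B,nl)→1680; best=360 via (B,hash)
  {ABC}: card=10000; try (A,merge)→3250, (C,hash)→4320, (A,hash)→4440, (A,nl_idx)→11000, (A,nl)→20360, (C,merge)→33840 …(+1); best=3250 via (A,merge)

cost=3250; order=C,B,A; methods=hash,merge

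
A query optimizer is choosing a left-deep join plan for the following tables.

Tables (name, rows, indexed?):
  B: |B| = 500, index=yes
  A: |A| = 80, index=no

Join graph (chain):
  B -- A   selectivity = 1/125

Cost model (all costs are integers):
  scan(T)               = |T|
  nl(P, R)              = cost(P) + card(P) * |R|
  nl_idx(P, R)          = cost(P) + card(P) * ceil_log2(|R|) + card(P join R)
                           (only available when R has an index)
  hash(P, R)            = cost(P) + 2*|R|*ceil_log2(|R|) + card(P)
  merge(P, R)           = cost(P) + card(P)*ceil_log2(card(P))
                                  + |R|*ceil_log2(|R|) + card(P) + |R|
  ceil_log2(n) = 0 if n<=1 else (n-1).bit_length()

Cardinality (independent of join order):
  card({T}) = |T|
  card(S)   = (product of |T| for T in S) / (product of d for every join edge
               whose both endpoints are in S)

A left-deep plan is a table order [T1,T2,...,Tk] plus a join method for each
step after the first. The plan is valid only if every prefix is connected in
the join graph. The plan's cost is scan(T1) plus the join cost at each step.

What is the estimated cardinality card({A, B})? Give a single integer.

Tables in S: A(80), B(500)
Edges inside S: B-A(d=125)
numerator = 80 * 500 = 40000
denominator = 125 = 125
card(S) = 40000 / 125 = 320

320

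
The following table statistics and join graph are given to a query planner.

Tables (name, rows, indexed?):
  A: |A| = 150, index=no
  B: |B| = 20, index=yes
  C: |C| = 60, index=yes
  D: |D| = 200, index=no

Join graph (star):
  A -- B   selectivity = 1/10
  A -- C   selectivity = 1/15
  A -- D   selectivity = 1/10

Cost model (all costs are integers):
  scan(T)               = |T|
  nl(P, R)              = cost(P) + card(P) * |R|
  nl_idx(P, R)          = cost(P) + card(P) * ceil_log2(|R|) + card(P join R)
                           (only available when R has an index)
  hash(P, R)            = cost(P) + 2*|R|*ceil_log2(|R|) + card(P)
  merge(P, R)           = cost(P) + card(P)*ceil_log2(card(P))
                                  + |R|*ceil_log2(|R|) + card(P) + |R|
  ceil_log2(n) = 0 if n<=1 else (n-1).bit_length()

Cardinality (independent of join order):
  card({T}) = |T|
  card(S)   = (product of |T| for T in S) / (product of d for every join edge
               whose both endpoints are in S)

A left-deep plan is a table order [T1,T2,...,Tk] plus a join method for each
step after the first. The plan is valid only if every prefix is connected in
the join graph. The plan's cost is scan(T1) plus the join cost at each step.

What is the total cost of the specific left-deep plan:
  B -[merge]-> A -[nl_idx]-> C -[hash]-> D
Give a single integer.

step 1: scan B: cost=20, card=20
step 2: join A via merge
    card(P join A) = 20*150/(10) = 300
    cost = 20 + 20*5 + 150*8 + 20 + 150 = 1490
step 3: join C via nl_idx
    card(P join C) = 300*60/(15) = 1200
    cost = 1490 + 300*6 + 1200 = 4490
step 4: join D via hash
    card(P join D) = 1200*200/(10) = 24000
    cost = 4490 + 2*200*8 + 1200 = 8890

8890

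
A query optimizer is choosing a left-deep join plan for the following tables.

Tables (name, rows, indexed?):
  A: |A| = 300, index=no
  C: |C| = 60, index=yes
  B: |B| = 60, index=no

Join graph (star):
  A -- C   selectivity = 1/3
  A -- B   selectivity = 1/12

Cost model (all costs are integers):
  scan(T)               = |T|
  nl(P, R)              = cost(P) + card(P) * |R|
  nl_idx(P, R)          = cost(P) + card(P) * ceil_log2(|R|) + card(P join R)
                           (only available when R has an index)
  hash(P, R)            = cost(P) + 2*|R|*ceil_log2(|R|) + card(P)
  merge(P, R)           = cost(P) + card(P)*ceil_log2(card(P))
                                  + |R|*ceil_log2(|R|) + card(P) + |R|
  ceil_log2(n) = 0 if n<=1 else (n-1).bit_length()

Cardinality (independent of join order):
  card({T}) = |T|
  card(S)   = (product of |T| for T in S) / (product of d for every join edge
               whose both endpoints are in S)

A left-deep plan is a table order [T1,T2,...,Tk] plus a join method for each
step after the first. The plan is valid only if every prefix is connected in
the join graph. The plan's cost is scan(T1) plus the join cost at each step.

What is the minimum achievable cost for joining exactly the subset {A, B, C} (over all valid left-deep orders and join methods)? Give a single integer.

Selinger DP over subsets of {A,B,C}:
  {A}: scan cost=300, card=300
  {C}: scan cost=60, card=60
  {B}: scan cost=60, card=60
  {AC}: card=6000; try (C,hash)→1320, (A,merge)→3480, (C,merge)→3720, (A,hash)→5520, (C,nl_idx)→8100, (A,nl)→18060 …(+1); best=1320 via (C,hash)
  {AB}: card=1500; try (B,hash)→1320, (A,merge)→3480, (B,merge)→3720, (A,hash)→5520, (A,nl)→18060, (B,nl)→18300; best=1320 via (B,hash)
  {ABC}: card=30000; try (C,hash)→3540, (B,hash)→8040, (C,merge)→19740, (C,nl_idx)→40320, (B,merge)→85740, (C,nl)→91320 …(+1); best=3540 via (C,hash)

3540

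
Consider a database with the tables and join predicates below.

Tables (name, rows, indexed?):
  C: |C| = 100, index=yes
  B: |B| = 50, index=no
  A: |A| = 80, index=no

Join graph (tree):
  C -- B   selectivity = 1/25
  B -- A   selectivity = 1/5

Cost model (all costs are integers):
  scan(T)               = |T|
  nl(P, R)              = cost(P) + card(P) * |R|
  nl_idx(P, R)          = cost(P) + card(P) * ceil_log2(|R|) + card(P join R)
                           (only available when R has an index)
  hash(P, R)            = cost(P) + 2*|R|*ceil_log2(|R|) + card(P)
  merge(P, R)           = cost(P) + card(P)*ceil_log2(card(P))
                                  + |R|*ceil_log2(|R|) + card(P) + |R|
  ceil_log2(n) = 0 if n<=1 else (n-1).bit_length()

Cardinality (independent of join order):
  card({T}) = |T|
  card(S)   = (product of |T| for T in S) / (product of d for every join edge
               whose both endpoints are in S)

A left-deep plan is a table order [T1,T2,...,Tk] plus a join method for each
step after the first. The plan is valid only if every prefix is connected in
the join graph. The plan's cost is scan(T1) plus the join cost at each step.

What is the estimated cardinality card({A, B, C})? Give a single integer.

Tables in S: A(80), B(50), C(100)
Edges inside S: C-B(d=25), B-A(d=5)
numerator = 80 * 50 * 100 = 400000
denominator = 25 * 5 = 125
card(S) = 400000 / 125 = 3200

3200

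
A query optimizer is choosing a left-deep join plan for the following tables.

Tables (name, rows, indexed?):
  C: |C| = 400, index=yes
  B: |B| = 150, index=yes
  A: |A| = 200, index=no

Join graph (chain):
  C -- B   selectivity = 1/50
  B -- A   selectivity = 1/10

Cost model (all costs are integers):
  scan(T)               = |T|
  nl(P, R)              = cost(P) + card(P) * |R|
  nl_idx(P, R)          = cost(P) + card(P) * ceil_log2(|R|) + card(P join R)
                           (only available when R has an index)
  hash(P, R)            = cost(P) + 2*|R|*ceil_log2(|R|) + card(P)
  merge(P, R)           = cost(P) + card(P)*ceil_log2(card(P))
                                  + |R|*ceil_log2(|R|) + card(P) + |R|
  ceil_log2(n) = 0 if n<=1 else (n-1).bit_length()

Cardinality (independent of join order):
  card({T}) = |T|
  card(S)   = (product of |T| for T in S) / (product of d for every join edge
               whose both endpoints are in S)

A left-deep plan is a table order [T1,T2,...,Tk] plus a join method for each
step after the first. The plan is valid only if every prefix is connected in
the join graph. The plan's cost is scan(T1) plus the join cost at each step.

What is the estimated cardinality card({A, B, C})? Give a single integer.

Tables in S: A(200), B(150), C(400)
Edges inside S: C-B(d=50), B-A(d=10)
numerator = 200 * 150 * 400 = 12000000
denominator = 50 * 10 = 500
card(S) = 12000000 / 500 = 24000

24000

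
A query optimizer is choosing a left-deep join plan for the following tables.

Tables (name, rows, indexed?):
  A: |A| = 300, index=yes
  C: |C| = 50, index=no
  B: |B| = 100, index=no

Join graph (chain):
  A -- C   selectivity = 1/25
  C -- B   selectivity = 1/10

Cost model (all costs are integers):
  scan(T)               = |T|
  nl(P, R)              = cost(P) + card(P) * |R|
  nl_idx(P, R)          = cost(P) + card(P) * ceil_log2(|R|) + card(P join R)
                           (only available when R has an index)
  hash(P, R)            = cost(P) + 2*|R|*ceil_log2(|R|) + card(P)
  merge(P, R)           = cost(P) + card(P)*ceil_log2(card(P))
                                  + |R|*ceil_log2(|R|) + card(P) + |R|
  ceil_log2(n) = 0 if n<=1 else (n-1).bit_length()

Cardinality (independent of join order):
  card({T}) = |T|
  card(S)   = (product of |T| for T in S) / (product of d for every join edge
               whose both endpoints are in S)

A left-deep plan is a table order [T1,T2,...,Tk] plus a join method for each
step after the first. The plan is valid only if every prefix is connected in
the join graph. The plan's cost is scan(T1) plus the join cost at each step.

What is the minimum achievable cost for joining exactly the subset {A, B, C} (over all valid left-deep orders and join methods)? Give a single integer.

3100

Selinger DP over subsets of {A,B,C}:
  {A}: scan cost=300, card=300
  {C}: scan cost=50, card=50
  {B}: scan cost=100, card=100
  {AC}: card=600; try (A,nl_idx)→1100, (C,hash)→1200, (A,merge)→3400, (C,merge)→3650, (A,hash)→5500, (A,nl)→15050 …(+1); best=1100 via (A,nl_idx)
  {BC}: card=500; try (C,hash)→800, (B,merge)→1200, (C,merge)→1250, (B,hash)→1500, (B,nl)→5050, (C,nl)→5100; best=800 via (C,hash)
  {ABC}: card=6000; try (B,hash)→3100, (A,hash)→6700, (B,merge)→8500, (A,merge)→8800, (A,nl_idx)→11300, (B,nl)→61100 …(+1); best=3100 via (B,hash)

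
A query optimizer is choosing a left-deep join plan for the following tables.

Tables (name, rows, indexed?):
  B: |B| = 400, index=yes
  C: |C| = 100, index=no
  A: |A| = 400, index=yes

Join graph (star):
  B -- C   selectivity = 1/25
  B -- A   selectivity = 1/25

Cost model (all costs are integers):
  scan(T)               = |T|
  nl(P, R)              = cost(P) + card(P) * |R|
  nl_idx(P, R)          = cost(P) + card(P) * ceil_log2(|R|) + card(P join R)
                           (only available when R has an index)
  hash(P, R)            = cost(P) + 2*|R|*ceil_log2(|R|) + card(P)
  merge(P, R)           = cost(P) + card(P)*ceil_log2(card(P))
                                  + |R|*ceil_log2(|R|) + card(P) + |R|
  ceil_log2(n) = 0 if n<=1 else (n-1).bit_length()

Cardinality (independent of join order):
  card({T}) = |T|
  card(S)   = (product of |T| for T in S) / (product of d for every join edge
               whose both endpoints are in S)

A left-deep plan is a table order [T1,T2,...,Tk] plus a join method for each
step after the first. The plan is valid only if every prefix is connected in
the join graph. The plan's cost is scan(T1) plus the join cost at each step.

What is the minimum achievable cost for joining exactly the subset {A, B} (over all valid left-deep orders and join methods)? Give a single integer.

8000

Selinger DP over subsets of {A,B}:
  {B}: scan cost=400, card=400
  {A}: scan cost=400, card=400
  {AB}: card=6400; try (B,hash)→8000, (A,hash)→8000, (B,merge)→8400, (A,merge)→8400, (B,nl_idx)→10400, (A,nl_idx)→10400 …(+2); best=8000 via (B,hash)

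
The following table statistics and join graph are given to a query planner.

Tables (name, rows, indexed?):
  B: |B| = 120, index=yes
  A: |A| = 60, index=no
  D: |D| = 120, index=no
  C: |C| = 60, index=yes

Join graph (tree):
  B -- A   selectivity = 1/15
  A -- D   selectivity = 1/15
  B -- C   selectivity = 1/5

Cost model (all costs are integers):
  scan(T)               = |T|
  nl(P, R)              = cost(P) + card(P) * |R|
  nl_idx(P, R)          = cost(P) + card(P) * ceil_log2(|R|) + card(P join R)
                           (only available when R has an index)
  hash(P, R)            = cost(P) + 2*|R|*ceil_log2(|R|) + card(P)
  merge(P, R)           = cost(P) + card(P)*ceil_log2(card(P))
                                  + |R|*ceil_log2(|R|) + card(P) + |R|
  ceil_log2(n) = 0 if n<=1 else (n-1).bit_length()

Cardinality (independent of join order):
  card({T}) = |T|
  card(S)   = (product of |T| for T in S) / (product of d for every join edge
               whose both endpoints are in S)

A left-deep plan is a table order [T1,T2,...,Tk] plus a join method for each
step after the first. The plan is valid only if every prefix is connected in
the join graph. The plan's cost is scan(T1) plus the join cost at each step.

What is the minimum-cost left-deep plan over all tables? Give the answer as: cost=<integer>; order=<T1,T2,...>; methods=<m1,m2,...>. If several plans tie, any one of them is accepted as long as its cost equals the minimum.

Selinger DP (subsets sized 1..n):
  {B}: scan cost=120, card=120
  {A}: scan cost=60, card=60
  {D}: scan cost=120, card=120
  {C}: scan cost=60, card=60
  {AB}: card=480; try (B,nl_idx)→960, (A,hash)→960, (B,merge)→1440, (A,merge)→1500, (B,hash)→1800, (B,nl)→7260 …(+1); best=960 via (B,nl_idx)
  {BC}: card=1440; try (C,hash)→960, (B,merge)→1440, (C,merge)→1500, (B,hash)→1800, (B,nl_idx)→1920, (C,nl_idx)→2280 …(+2); best=960 via (C,hash)
  {AD}: card=480; try (A,hash)→960, (D,merge)→1440, (A,merge)→1500, (D,hash)→1800, (D,nl)→7260, (A,nl)→7320; best=960 via (A,hash)
  {ABD}: card=3840; try (D,hash)→3120, (B,hash)→3120, (D,merge)→6720, (B,merge)→6720, (B,nl_idx)→8160, (D,nl)→58560 …(+1); best=3120 via (D,hash)
  {ABC}: card=5760; try (C,hash)→2160, (A,hash)→3120, (C,merge)→6180, (C,nl_idx)→9600, (A,merge)→18660, (C,nl)→29760 …(+1); best=2160 via (C,hash)
  {ABCD}: card=46080; try (C,hash)→7680, (D,hash)→9600, (C,merge)→53460, (C,nl_idx)→72240, (D,merge)→83760, (C,nl)→233520 …(+1); best=7680 via (C,hash)

cost=7680; order=A,B,D,C; methods=nl_idx,hash,hash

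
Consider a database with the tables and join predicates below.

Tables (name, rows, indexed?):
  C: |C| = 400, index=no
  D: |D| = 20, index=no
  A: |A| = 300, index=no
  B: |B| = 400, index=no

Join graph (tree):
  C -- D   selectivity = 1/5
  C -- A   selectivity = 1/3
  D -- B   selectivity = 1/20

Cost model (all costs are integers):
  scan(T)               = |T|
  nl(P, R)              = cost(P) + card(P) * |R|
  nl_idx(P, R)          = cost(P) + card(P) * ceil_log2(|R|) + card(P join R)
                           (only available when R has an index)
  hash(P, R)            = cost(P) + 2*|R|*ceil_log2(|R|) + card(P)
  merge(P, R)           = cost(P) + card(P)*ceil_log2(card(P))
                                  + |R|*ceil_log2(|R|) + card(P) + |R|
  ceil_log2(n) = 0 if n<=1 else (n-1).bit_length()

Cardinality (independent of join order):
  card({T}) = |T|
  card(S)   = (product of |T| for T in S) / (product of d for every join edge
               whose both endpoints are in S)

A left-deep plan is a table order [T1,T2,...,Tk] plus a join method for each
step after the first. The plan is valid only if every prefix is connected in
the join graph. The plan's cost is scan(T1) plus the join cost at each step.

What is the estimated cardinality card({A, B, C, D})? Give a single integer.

3200000

Tables in S: A(300), B(400), C(400), D(20)
Edges inside S: C-D(d=5), C-A(d=3), D-B(d=20)
numerator = 300 * 400 * 400 * 20 = 960000000
denominator = 5 * 3 * 20 = 300
card(S) = 960000000 / 300 = 3200000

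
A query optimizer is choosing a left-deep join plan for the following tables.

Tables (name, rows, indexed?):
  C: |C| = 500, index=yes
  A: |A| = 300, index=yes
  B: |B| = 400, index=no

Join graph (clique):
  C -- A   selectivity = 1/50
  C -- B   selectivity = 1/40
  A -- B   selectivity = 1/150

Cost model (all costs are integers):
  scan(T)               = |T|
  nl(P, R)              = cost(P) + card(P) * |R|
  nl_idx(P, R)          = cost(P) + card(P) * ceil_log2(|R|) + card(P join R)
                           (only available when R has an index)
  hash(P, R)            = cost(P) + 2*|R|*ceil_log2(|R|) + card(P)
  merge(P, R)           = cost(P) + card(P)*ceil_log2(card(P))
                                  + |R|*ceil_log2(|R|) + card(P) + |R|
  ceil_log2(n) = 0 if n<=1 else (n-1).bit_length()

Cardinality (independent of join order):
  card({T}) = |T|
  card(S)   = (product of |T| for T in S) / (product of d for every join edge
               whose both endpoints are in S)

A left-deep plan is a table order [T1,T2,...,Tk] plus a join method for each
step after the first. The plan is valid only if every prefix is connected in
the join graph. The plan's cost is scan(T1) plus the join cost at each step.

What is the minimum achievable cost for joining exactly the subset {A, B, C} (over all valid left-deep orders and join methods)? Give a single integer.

12200

Selinger DP over subsets of {A,B,C}:
  {C}: scan cost=500, card=500
  {A}: scan cost=300, card=300
  {B}: scan cost=400, card=400
  {AC}: card=3000; try (C,nl_idx)→6000, (A,hash)→6400, (A,nl_idx)→8000, (C,merge)→8300, (A,merge)→8500, (C,hash)→9600 …(+2); best=6000 via (C,nl_idx)
  {BC}: card=5000; try (B,hash)→8200, (C,nl_idx)→9000, (C,merge)→9400, (B,merge)→9500, (C,hash)→9800, (C,nl)→200400 …(+1); best=8200 via (B,hash)
  {AB}: card=800; try (A,nl_idx)→4800, (A,hash)→6200, (B,merge)→7300, (A,merge)→7400, (B,hash)→7800, (B,nl)→120300 …(+1); best=4800 via (A,nl_idx)
  {ABC}: card=200; try (C,nl_idx)→12200, (C,hash)→14600, (B,hash)→16200, (C,merge)→18600, (A,hash)→18600, (B,merge)→49000 …(+5); best=12200 via (C,nl_idx)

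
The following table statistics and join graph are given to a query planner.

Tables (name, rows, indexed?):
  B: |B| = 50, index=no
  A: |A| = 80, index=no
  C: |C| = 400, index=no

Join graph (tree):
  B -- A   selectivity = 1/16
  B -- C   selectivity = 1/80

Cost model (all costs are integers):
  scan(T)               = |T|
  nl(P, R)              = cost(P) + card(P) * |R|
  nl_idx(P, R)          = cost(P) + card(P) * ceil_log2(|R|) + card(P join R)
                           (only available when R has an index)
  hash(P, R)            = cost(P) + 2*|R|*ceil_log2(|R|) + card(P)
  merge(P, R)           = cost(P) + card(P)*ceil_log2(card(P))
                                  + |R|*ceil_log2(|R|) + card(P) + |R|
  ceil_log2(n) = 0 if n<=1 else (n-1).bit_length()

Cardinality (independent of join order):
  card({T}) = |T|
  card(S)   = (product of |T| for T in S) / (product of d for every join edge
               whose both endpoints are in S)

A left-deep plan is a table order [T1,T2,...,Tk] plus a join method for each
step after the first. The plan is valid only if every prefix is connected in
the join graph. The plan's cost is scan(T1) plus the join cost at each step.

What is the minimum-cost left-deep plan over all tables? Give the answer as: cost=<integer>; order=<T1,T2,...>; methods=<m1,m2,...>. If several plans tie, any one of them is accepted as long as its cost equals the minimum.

cost=2770; order=C,B,A; methods=hash,hash

Selinger DP (subsets sized 1..n):
  {B}: scan cost=50, card=50
  {A}: scan cost=80, card=80
  {C}: scan cost=400, card=400
  {AB}: card=250; try (B,hash)→760, (A,merge)→1040, (B,merge)→1070, (A,hash)→1220, (A,nl)→4050, (B,nl)→4080; best=760 via (B,hash)
  {BC}: card=250; try (B,hash)→1400, (C,merge)→4400, (B,merge)→4750, (C,hash)→7300, (C,nl)→20050, (B,nl)→20400; best=1400 via (B,hash)
  {ABC}: card=1250; try (A,hash)→2770, (A,merge)→4290, (C,merge)→7010, (C,hash)→8210, (A,nl)→21400, (C,nl)→100760; best=2770 via (A,hash)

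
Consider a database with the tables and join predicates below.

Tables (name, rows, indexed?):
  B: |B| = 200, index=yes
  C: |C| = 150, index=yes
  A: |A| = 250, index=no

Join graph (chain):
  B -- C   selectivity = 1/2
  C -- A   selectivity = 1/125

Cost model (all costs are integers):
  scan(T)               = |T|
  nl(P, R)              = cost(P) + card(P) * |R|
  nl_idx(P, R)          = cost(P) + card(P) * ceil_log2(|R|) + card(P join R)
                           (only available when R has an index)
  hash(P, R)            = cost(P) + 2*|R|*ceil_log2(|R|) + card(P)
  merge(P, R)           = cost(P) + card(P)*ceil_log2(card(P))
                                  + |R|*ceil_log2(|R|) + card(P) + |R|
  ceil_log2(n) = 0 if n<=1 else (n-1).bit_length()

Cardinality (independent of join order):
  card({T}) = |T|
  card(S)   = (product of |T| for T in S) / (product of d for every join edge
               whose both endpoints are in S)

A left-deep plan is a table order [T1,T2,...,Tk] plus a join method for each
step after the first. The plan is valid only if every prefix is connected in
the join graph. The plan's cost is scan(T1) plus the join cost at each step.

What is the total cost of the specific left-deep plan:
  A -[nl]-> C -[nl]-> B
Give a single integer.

97750

step 1: scan A: cost=250, card=250
step 2: join C via nl
    card(P join C) = 250*150/(125) = 300
    cost = 250 + 250*150 = 37750
step 3: join B via nl
    card(P join B) = 300*200/(2) = 30000
    cost = 37750 + 300*200 = 97750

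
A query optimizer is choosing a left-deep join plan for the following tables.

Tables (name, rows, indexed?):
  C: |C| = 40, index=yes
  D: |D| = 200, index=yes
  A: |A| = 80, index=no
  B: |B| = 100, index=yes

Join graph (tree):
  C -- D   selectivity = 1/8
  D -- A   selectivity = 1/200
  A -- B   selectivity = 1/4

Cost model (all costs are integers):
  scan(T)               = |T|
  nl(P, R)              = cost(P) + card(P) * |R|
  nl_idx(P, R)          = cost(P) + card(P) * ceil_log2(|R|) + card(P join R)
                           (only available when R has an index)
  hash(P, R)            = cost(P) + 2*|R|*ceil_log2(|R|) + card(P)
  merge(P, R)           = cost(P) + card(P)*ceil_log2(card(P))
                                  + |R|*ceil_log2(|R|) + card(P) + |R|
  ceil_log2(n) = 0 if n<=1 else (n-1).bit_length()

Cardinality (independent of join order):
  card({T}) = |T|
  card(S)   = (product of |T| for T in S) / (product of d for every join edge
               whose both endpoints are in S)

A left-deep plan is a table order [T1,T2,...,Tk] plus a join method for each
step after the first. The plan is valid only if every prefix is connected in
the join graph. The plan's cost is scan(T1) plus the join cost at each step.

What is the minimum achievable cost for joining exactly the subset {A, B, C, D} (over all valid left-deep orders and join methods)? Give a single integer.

Selinger DP over subsets of {A,B,C,D}:
  {C}: scan cost=40, card=40
  {D}: scan cost=200, card=200
  {A}: scan cost=80, card=80
  {B}: scan cost=100, card=100
  {CD}: card=1000; try (C,hash)→880, (D,nl_idx)→1360, (D,merge)→2120, (C,merge)→2280, (C,nl_idx)→2400, (D,hash)→3280 …(+2); best=880 via (C,hash)
  {AD}: card=80; try (D,nl_idx)→800, (A,hash)→1520, (D,merge)→2520, (A,merge)→2640, (D,hash)→3360, (D,nl)→16080 …(+1); best=800 via (D,nl_idx)
  {AB}: card=2000; try (A,hash)→1320, (B,merge)→1520, (A,merge)→1540, (B,hash)→1560, (B,nl_idx)→2640, (B,nl)→8080 …(+1); best=1320 via (A,hash)
  {ACD}: card=400; try (C,hash)→1360, (C,nl_idx)→1680, (C,merge)→1720, (A,hash)→3000, (C,nl)→4000, (A,merge)→12520 …(+1); best=1360 via (C,hash)
  {ABD}: card=2000; try (B,merge)→2240, (B,hash)→2280, (B,nl_idx)→3360, (D,hash)→6520, (B,nl)→8800, (D,nl_idx)→19320 …(+2); best=2240 via (B,merge)
  {ABCD}: card=10000; try (B,hash)→3160, (C,hash)→4720, (B,merge)→6160, (B,nl_idx)→14160, (C,nl_idx)→24240, (C,merge)→26520 …(+2); best=3160 via (B,hash)

3160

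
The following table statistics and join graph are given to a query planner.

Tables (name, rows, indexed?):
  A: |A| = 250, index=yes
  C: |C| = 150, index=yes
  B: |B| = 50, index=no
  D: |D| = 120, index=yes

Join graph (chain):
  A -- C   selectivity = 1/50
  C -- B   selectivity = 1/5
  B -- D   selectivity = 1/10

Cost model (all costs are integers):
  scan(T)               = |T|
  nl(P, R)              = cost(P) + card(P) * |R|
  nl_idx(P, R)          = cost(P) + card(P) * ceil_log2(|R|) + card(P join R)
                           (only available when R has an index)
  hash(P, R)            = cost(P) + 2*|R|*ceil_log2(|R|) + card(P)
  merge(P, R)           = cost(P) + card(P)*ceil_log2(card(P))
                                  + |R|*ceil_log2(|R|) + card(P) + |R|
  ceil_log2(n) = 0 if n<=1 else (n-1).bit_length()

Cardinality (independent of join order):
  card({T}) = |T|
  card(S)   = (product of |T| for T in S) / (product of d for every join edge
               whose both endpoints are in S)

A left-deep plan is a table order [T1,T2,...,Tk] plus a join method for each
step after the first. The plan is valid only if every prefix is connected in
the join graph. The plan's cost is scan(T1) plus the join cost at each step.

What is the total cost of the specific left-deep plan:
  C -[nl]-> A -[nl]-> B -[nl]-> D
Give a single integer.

975150

step 1: scan C: cost=150, card=150
step 2: join A via nl
    card(P join A) = 150*250/(50) = 750
    cost = 150 + 150*250 = 37650
step 3: join B via nl
    card(P join B) = 750*50/(5) = 7500
    cost = 37650 + 750*50 = 75150
step 4: join D via nl
    card(P join D) = 7500*120/(10) = 90000
    cost = 75150 + 7500*120 = 975150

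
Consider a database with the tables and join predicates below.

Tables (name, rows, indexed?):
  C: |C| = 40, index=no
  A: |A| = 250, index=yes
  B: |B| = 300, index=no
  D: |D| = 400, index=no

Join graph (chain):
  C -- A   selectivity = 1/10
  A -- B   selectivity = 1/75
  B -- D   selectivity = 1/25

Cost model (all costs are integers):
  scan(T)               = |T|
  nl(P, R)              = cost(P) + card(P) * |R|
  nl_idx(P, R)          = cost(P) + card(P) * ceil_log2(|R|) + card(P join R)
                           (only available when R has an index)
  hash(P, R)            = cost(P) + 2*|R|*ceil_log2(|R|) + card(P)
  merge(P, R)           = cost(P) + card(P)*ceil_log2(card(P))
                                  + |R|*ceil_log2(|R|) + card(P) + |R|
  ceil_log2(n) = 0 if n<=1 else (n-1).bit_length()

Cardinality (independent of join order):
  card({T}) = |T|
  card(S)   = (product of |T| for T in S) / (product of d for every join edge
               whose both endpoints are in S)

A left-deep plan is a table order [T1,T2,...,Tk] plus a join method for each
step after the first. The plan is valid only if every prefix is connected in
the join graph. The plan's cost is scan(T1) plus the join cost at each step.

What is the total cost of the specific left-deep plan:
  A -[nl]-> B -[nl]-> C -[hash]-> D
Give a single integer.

step 1: scan A: cost=250, card=250
step 2: join B via nl
    card(P join B) = 250*300/(75) = 1000
    cost = 250 + 250*300 = 75250
step 3: join C via nl
    card(P join C) = 1000*40/(10) = 4000
    cost = 75250 + 1000*40 = 115250
step 4: join D via hash
    card(P join D) = 4000*400/(25) = 64000
    cost = 115250 + 2*400*9 + 4000 = 126450

126450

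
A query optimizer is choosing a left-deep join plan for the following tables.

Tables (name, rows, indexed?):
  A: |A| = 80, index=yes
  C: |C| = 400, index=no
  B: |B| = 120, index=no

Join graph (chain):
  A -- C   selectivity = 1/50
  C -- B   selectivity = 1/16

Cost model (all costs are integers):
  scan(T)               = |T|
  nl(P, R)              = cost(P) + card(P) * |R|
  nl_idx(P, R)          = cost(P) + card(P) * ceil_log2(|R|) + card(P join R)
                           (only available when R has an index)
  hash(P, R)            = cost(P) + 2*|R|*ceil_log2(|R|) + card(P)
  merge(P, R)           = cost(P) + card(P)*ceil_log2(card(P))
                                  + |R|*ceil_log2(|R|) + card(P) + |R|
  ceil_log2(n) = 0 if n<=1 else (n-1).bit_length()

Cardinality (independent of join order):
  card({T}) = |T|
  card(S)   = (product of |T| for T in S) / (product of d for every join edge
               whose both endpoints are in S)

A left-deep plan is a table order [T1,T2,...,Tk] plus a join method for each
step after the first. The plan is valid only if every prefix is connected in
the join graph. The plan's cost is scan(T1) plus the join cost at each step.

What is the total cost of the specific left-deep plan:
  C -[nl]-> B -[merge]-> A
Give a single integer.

88040

step 1: scan C: cost=400, card=400
step 2: join B via nl
    card(P join B) = 400*120/(16) = 3000
    cost = 400 + 400*120 = 48400
step 3: join A via merge
    card(P join A) = 3000*80/(50) = 4800
    cost = 48400 + 3000*12 + 80*7 + 3000 + 80 = 88040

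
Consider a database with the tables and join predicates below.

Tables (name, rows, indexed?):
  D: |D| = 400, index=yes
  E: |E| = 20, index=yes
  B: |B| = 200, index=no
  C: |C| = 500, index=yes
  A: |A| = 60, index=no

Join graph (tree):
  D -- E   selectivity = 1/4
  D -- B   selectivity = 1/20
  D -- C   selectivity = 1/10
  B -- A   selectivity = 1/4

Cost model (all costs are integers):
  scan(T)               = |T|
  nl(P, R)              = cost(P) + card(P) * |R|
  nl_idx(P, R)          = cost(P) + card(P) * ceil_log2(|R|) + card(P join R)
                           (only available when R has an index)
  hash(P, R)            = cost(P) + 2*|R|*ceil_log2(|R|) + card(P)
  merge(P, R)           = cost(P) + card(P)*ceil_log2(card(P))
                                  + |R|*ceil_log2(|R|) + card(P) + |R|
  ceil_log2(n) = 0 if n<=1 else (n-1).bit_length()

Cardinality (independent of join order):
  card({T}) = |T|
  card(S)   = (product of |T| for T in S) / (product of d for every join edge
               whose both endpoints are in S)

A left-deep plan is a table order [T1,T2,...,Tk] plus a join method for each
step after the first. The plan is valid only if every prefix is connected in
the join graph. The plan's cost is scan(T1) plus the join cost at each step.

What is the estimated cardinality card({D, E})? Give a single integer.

Tables in S: D(400), E(20)
Edges inside S: D-E(d=4)
numerator = 400 * 20 = 8000
denominator = 4 = 4
card(S) = 8000 / 4 = 2000

2000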